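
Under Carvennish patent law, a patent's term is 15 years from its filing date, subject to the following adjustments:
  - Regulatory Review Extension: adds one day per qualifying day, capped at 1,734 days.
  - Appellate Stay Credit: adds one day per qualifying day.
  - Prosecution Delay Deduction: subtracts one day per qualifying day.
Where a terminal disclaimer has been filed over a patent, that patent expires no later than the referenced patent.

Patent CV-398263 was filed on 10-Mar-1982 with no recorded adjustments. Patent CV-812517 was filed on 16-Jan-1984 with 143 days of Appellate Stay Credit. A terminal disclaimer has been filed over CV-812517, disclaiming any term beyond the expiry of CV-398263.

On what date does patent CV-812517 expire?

Natural term of CV-812517:
  Base: filing + 15 years → 16 January 1999.
  Appellate Stay Credit: +143 days → 8 June 1999.
Expiry of referenced patent CV-398263:
  Base: filing + 15 years → 10 March 1997.
Terminal disclaimer: CV-812517 expires on the earlier of 8 June 1999 and 10 March 1997.

March 10, 1997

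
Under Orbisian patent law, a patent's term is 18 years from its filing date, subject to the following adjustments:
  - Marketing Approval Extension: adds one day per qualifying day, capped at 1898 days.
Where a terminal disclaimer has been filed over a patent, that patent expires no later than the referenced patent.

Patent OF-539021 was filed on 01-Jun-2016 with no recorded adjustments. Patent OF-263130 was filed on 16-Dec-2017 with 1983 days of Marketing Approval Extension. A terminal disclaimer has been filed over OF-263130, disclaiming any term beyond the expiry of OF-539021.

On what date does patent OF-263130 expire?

Natural term of OF-263130:
  Base: filing + 18 years → 16 December 2035.
  Marketing Approval Extension: 1983 days claimed exceeds the 1898-day cap, so +1898 days → 25 February 2041.
Expiry of referenced patent OF-539021:
  Base: filing + 18 years → 1 June 2034.
Terminal disclaimer: OF-263130 expires on the earlier of 25 February 2041 and 1 June 2034.

June 1, 2034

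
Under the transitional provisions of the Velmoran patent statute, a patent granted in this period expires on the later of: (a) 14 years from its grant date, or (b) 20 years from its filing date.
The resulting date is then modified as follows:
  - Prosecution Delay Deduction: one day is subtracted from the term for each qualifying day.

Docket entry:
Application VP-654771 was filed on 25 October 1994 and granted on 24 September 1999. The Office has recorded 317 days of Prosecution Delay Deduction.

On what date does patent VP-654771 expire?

2013-12-12

(a) grant + 14 years → 24 September 2013.
(b) filing + 20 years → 25 October 2014.
Later of the two: 25 October 2014.
Prosecution Delay Deduction: −317 days → 12 December 2013.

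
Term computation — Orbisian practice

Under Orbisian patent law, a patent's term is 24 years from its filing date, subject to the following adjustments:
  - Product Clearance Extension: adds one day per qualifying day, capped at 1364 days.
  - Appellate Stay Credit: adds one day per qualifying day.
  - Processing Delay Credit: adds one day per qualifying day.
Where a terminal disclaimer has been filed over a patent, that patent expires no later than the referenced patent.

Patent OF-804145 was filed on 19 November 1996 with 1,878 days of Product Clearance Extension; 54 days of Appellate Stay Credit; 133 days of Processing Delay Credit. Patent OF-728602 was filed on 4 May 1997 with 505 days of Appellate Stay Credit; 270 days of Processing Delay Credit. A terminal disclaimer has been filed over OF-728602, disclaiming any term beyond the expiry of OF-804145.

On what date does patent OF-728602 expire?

Natural term of OF-728602:
  Base: filing + 24 years → 4 May 2021.
  Appellate Stay Credit: +505 days → 21 September 2022.
  Processing Delay Credit: +270 days → 18 June 2023.
Expiry of referenced patent OF-804145:
  Base: filing + 24 years → 19 November 2020.
  Product Clearance Extension: 1878 days claimed exceeds the 1364-day cap, so +1364 days → 14 August 2024.
  Appellate Stay Credit: +54 days → 7 October 2024.
  Processing Delay Credit: +133 days → 17 February 2025.
Terminal disclaimer: OF-728602 expires on the earlier of 18 June 2023 and 17 February 2025.

2023-06-18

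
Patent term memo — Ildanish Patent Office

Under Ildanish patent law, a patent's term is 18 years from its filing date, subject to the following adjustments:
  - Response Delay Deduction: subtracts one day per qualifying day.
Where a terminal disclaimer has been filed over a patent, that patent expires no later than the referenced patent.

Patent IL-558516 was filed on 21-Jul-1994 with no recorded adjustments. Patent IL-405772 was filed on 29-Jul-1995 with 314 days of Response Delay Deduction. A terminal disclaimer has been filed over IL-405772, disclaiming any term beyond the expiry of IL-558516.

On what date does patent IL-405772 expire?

Natural term of IL-405772:
  Base: filing + 18 years → 29 July 2013.
  Response Delay Deduction: −314 days → 18 September 2012.
Expiry of referenced patent IL-558516:
  Base: filing + 18 years → 21 July 2012.
Terminal disclaimer: IL-405772 expires on the earlier of 18 September 2012 and 21 July 2012.

2012-07-21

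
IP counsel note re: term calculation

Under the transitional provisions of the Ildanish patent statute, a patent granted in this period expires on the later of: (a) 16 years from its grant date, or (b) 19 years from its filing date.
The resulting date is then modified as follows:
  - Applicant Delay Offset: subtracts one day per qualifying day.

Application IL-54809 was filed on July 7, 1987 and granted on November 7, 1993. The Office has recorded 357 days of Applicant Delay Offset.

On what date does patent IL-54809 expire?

(a) grant + 16 years → 7 November 2009.
(b) filing + 19 years → 7 July 2006.
Later of the two: 7 November 2009.
Applicant Delay Offset: −357 days → 15 November 2008.

2008-11-15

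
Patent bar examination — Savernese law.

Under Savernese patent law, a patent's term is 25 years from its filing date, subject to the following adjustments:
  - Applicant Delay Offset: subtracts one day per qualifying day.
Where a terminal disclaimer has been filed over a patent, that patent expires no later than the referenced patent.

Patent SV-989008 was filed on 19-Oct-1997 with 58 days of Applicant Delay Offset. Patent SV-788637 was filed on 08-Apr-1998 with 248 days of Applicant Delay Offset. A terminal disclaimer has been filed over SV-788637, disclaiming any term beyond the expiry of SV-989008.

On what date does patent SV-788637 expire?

Natural term of SV-788637:
  Base: filing + 25 years → 8 April 2023.
  Applicant Delay Offset: −248 days → 3 August 2022.
Expiry of referenced patent SV-989008:
  Base: filing + 25 years → 19 October 2022.
  Applicant Delay Offset: −58 days → 22 August 2022.
Terminal disclaimer: SV-788637 expires on the earlier of 3 August 2022 and 22 August 2022.

2022-08-03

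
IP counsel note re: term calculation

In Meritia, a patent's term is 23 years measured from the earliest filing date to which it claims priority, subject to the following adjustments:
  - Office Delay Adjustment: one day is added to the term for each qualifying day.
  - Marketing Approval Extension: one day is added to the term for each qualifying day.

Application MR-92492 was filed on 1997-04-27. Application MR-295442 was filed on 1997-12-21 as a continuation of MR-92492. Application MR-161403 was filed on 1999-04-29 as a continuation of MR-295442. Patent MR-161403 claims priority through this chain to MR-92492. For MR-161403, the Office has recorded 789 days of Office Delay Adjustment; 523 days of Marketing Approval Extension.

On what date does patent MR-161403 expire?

2023-11-30

Earliest priority filing: 27 April 1997.
Base term: 27 April 1997 + 23 years → 27 April 2020.
Office Delay Adjustment: +789 days → 25 June 2022.
Marketing Approval Extension: +523 days → 30 November 2023.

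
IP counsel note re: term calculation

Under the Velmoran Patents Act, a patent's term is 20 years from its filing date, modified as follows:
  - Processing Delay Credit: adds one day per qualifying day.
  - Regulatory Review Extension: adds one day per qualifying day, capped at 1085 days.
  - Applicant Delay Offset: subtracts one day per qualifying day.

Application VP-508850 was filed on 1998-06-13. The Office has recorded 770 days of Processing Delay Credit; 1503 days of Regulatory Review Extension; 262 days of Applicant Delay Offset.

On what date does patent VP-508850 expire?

Base term: filing date + 20 years → 13 June 2018.
Processing Delay Credit: +770 days → 22 July 2020.
Regulatory Review Extension: 1503 days claimed exceeds the 1085-day cap, so +1085 days → 12 July 2023.
Applicant Delay Offset: −262 days → 23 October 2022.

2022-10-23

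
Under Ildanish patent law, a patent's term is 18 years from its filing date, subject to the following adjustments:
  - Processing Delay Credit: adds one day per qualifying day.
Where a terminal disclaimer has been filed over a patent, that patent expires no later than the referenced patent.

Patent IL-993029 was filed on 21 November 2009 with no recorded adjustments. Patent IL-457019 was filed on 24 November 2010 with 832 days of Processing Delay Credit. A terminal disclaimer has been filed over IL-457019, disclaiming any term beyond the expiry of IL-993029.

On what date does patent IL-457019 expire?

November 21, 2027

Natural term of IL-457019:
  Base: filing + 18 years → 24 November 2028.
  Processing Delay Credit: +832 days → 6 March 2031.
Expiry of referenced patent IL-993029:
  Base: filing + 18 years → 21 November 2027.
Terminal disclaimer: IL-457019 expires on the earlier of 6 March 2031 and 21 November 2027.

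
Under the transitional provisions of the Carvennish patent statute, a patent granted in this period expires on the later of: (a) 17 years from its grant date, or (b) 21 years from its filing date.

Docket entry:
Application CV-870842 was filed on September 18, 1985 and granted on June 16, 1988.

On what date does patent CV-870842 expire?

September 18, 2006

(a) grant + 17 years → 16 June 2005.
(b) filing + 21 years → 18 September 2006.
Later of the two: 18 September 2006.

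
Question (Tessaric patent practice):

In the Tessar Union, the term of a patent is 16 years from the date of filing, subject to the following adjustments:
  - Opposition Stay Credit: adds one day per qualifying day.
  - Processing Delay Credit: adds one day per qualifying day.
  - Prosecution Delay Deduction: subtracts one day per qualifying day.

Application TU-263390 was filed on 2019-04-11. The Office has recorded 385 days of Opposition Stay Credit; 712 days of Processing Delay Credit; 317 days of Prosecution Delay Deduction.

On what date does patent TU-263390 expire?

Base term: filing date + 16 years → 11 April 2035.
Opposition Stay Credit: +385 days → 30 April 2036.
Processing Delay Credit: +712 days → 12 April 2038.
Prosecution Delay Deduction: −317 days → 30 May 2037.

2037-05-30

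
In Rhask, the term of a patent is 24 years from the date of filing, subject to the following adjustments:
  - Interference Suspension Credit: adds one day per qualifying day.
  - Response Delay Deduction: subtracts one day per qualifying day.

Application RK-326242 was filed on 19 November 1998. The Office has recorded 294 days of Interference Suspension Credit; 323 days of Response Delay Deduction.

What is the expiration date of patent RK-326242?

October 21, 2022

Base term: filing date + 24 years → 19 November 2022.
Interference Suspension Credit: +294 days → 9 September 2023.
Response Delay Deduction: −323 days → 21 October 2022.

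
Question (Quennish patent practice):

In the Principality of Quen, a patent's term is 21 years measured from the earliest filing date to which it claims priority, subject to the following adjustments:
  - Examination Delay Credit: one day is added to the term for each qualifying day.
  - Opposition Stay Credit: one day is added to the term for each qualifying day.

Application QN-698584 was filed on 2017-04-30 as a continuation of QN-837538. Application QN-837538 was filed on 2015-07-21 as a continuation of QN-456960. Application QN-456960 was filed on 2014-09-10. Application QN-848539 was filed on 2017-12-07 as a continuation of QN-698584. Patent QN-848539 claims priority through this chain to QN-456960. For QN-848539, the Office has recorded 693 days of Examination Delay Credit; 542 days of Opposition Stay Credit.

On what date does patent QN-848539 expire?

Earliest priority filing: 10 September 2014.
Base term: 10 September 2014 + 21 years → 10 September 2035.
Examination Delay Credit: +693 days → 3 August 2037.
Opposition Stay Credit: +542 days → 27 January 2039.

2039-01-27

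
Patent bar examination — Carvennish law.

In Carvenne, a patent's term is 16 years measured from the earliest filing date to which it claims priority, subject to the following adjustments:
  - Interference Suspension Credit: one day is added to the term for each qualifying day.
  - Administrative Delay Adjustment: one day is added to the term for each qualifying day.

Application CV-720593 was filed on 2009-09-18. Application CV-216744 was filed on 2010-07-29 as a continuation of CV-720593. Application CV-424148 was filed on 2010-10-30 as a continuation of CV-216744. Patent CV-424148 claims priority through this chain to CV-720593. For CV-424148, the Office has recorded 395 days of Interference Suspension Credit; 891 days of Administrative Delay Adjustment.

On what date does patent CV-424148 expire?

Earliest priority filing: 18 September 2009.
Base term: 18 September 2009 + 16 years → 18 September 2025.
Interference Suspension Credit: +395 days → 18 October 2026.
Administrative Delay Adjustment: +891 days → 27 March 2029.

March 27, 2029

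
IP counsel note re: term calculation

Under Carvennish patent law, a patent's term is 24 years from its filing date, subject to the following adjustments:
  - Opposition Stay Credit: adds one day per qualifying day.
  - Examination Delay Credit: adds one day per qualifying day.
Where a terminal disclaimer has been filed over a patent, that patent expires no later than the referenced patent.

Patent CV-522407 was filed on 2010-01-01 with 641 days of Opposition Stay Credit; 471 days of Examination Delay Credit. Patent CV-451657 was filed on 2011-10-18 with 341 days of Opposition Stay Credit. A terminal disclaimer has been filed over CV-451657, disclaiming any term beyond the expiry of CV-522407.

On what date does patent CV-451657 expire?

Natural term of CV-451657:
  Base: filing + 24 years → 18 October 2035.
  Opposition Stay Credit: +341 days → 23 September 2036.
Expiry of referenced patent CV-522407:
  Base: filing + 24 years → 1 January 2034.
  Opposition Stay Credit: +641 days → 4 October 2035.
  Examination Delay Credit: +471 days → 17 January 2037.
Terminal disclaimer: CV-451657 expires on the earlier of 23 September 2036 and 17 January 2037.

September 23, 2036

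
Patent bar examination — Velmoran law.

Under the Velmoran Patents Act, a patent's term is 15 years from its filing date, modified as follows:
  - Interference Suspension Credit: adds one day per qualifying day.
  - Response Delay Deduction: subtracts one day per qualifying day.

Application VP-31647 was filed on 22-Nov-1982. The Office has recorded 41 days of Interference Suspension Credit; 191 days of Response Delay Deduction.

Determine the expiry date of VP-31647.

Base term: filing date + 15 years → 22 November 1997.
Interference Suspension Credit: +41 days → 2 January 1998.
Response Delay Deduction: −191 days → 25 June 1997.

1997-06-25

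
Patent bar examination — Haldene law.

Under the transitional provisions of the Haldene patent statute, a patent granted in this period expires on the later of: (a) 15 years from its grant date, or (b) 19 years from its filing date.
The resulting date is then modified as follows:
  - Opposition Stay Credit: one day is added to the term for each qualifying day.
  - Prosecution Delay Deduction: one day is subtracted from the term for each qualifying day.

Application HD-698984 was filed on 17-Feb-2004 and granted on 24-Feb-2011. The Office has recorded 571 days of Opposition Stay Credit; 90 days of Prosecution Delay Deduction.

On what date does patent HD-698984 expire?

(a) grant + 15 years → 24 February 2026.
(b) filing + 19 years → 17 February 2023.
Later of the two: 24 February 2026.
Opposition Stay Credit: +571 days → 18 September 2027.
Prosecution Delay Deduction: −90 days → 20 June 2027.

2027-06-20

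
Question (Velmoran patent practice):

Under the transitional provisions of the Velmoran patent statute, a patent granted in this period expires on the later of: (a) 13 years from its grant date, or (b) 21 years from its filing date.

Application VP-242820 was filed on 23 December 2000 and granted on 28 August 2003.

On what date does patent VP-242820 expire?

December 23, 2021

(a) grant + 13 years → 28 August 2016.
(b) filing + 21 years → 23 December 2021.
Later of the two: 23 December 2021.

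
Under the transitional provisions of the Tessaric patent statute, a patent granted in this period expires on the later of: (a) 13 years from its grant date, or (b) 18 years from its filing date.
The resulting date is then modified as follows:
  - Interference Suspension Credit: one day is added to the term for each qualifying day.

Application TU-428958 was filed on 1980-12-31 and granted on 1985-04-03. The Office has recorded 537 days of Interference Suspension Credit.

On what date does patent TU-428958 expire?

(a) grant + 13 years → 3 April 1998.
(b) filing + 18 years → 31 December 1998.
Later of the two: 31 December 1998.
Interference Suspension Credit: +537 days → 20 June 2000.

June 20, 2000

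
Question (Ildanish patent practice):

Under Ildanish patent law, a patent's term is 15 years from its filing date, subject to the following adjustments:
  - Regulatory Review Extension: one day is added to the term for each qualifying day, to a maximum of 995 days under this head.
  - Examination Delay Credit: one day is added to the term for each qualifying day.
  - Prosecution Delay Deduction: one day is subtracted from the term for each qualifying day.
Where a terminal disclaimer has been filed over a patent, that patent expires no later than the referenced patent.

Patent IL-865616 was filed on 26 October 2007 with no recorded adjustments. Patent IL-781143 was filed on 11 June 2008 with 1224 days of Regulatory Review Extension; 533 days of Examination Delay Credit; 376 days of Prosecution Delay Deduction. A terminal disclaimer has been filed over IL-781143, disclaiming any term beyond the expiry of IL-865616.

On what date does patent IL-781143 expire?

Natural term of IL-781143:
  Base: filing + 15 years → 11 June 2023.
  Regulatory Review Extension: 1224 days claimed exceeds the 995-day cap, so +995 days → 2 March 2026.
  Examination Delay Credit: +533 days → 17 August 2027.
  Prosecution Delay Deduction: −376 days → 6 August 2026.
Expiry of referenced patent IL-865616:
  Base: filing + 15 years → 26 October 2022.
Terminal disclaimer: IL-781143 expires on the earlier of 6 August 2026 and 26 October 2022.

October 26, 2022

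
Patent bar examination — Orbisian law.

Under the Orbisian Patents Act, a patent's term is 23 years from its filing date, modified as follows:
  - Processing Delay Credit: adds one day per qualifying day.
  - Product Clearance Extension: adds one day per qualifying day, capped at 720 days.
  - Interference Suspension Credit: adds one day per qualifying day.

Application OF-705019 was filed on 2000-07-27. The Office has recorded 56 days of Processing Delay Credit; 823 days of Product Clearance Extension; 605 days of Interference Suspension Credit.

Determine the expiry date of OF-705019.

Base term: filing date + 23 years → 27 July 2023.
Processing Delay Credit: +56 days → 21 September 2023.
Product Clearance Extension: 823 days claimed exceeds the 720-day cap, so +720 days → 10 September 2025.
Interference Suspension Credit: +605 days → 8 May 2027.

2027-05-08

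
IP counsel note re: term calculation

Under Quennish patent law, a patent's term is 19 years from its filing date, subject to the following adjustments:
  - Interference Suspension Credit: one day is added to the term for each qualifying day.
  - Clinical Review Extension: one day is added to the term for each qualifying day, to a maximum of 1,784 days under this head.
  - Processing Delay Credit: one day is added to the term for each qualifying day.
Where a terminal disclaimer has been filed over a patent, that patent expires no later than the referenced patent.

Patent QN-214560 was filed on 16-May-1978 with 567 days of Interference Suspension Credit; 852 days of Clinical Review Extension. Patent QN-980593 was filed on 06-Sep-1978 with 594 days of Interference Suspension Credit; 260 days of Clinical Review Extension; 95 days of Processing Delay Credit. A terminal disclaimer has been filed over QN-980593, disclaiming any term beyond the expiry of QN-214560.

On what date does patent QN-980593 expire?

2000-04-12

Natural term of QN-980593:
  Base: filing + 19 years → 6 September 1997.
  Interference Suspension Credit: +594 days → 23 April 1999.
  Clinical Review Extension: 260 days (within the 1784-day cap) → +260 days → 8 January 2000.
  Processing Delay Credit: +95 days → 12 April 2000.
Expiry of referenced patent QN-214560:
  Base: filing + 19 years → 16 May 1997.
  Interference Suspension Credit: +567 days → 4 December 1998.
  Clinical Review Extension: 852 days (within the 1784-day cap) → +852 days → 4 April 2001.
Terminal disclaimer: QN-980593 expires on the earlier of 12 April 2000 and 4 April 2001.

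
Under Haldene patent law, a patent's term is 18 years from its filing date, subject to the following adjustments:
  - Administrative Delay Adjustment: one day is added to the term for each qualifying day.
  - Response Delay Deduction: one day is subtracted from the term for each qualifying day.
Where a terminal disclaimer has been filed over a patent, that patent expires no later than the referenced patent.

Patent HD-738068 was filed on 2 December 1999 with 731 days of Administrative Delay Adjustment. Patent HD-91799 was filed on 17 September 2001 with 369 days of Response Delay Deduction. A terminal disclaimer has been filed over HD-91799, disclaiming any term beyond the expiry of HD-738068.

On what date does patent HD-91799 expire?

Natural term of HD-91799:
  Base: filing + 18 years → 17 September 2019.
  Response Delay Deduction: −369 days → 13 September 2018.
Expiry of referenced patent HD-738068:
  Base: filing + 18 years → 2 December 2017.
  Administrative Delay Adjustment: +731 days → 3 December 2019.
Terminal disclaimer: HD-91799 expires on the earlier of 13 September 2018 and 3 December 2019.

September 13, 2018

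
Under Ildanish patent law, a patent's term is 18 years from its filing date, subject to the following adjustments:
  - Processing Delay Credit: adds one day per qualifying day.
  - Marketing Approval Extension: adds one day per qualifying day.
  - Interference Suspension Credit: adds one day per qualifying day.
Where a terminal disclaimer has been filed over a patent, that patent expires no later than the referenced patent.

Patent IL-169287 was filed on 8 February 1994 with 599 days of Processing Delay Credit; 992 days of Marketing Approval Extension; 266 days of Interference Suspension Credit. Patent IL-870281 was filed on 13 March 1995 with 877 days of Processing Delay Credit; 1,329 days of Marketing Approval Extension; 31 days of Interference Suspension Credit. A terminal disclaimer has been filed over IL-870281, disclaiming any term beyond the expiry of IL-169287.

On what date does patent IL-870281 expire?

2017-03-10

Natural term of IL-870281:
  Base: filing + 18 years → 13 March 2013.
  Processing Delay Credit: +877 days → 7 August 2015.
  Marketing Approval Extension: +1329 days → 28 March 2019.
  Interference Suspension Credit: +31 days → 28 April 2019.
Expiry of referenced patent IL-169287:
  Base: filing + 18 years → 8 February 2012.
  Processing Delay Credit: +599 days → 29 September 2013.
  Marketing Approval Extension: +992 days → 17 June 2016.
  Interference Suspension Credit: +266 days → 10 March 2017.
Terminal disclaimer: IL-870281 expires on the earlier of 28 April 2019 and 10 March 2017.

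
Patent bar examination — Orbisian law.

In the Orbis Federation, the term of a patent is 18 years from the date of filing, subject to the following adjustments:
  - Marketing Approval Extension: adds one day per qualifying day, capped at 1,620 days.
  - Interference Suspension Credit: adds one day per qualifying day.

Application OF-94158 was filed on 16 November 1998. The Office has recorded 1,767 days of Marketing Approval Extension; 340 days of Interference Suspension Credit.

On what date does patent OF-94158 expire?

Base term: filing date + 18 years → 16 November 2016.
Marketing Approval Extension: 1767 days claimed exceeds the 1620-day cap, so +1620 days → 24 April 2021.
Interference Suspension Credit: +340 days → 30 March 2022.

March 30, 2022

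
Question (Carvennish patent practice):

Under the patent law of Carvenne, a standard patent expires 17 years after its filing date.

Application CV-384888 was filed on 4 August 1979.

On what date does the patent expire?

August 4, 1996

Filing date + 17 years → 4 August 1996.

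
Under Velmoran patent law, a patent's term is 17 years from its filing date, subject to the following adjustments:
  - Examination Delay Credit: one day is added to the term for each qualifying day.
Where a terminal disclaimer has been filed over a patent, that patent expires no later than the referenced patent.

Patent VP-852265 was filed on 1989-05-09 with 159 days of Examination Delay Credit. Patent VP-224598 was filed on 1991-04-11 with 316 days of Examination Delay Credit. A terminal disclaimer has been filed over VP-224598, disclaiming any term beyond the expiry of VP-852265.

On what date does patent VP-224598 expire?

2006-10-15

Natural term of VP-224598:
  Base: filing + 17 years → 11 April 2008.
  Examination Delay Credit: +316 days → 21 February 2009.
Expiry of referenced patent VP-852265:
  Base: filing + 17 years → 9 May 2006.
  Examination Delay Credit: +159 days → 15 October 2006.
Terminal disclaimer: VP-224598 expires on the earlier of 21 February 2009 and 15 October 2006.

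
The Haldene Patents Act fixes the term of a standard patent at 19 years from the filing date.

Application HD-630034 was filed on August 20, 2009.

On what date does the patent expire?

Filing date + 19 years → 20 August 2028.

August 20, 2028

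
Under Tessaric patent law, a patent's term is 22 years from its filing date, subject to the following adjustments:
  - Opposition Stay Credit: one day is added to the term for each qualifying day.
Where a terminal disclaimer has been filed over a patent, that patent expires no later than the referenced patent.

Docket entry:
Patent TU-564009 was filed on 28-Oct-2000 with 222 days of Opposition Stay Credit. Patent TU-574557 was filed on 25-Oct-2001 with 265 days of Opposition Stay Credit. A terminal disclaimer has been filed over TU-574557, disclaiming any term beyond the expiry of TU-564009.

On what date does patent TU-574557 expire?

2023-06-07

Natural term of TU-574557:
  Base: filing + 22 years → 25 October 2023.
  Opposition Stay Credit: +265 days → 16 July 2024.
Expiry of referenced patent TU-564009:
  Base: filing + 22 years → 28 October 2022.
  Opposition Stay Credit: +222 days → 7 June 2023.
Terminal disclaimer: TU-574557 expires on the earlier of 16 July 2024 and 7 June 2023.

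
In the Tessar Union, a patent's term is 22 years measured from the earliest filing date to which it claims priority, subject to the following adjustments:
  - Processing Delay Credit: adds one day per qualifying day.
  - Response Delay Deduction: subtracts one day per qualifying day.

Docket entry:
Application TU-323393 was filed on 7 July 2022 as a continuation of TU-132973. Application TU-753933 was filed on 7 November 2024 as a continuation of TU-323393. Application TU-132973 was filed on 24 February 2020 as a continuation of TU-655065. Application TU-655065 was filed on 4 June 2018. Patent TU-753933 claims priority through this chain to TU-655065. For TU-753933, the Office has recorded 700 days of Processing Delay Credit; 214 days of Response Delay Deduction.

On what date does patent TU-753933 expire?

Earliest priority filing: 4 June 2018.
Base term: 4 June 2018 + 22 years → 4 June 2040.
Processing Delay Credit: +700 days → 5 May 2042.
Response Delay Deduction: −214 days → 3 October 2041.

2041-10-03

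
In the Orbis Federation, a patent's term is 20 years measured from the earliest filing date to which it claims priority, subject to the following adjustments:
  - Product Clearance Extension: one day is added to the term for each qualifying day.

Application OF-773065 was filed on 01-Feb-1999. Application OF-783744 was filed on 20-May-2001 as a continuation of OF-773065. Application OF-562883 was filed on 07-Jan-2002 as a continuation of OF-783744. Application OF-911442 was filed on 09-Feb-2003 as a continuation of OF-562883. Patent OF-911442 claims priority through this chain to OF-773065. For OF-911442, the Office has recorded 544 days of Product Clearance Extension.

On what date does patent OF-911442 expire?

Earliest priority filing: 1 February 1999.
Base term: 1 February 1999 + 20 years → 1 February 2019.
Product Clearance Extension: +544 days → 29 July 2020.

July 29, 2020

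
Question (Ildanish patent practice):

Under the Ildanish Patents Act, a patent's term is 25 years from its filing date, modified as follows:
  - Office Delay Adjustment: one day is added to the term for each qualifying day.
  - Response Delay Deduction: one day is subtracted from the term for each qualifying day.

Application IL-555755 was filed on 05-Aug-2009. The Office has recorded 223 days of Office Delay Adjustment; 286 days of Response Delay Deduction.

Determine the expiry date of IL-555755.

Base term: filing date + 25 years → 5 August 2034.
Office Delay Adjustment: +223 days → 16 March 2035.
Response Delay Deduction: −286 days → 3 June 2034.

2034-06-03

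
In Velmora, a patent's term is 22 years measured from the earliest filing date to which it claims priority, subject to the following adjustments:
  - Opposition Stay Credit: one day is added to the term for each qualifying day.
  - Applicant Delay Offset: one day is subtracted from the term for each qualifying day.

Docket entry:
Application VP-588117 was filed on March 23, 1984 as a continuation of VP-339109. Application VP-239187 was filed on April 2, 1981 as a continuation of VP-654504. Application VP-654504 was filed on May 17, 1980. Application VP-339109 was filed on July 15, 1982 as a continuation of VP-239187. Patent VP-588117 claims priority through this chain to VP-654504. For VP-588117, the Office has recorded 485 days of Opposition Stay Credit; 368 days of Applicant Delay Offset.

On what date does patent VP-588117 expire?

Earliest priority filing: 17 May 1980.
Base term: 17 May 1980 + 22 years → 17 May 2002.
Opposition Stay Credit: +485 days → 14 September 2003.
Applicant Delay Offset: −368 days → 11 September 2002.

September 11, 2002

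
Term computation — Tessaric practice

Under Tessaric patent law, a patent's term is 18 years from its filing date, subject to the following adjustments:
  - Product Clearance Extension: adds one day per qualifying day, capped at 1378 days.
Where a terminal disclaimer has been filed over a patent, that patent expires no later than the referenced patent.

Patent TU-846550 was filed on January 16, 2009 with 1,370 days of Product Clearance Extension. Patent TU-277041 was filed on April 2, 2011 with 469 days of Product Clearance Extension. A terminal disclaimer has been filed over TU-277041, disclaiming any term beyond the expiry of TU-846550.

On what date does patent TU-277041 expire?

Natural term of TU-277041:
  Base: filing + 18 years → 2 April 2029.
  Product Clearance Extension: 469 days (within the 1378-day cap) → +469 days → 15 July 2030.
Expiry of referenced patent TU-846550:
  Base: filing + 18 years → 16 January 2027.
  Product Clearance Extension: 1370 days (within the 1378-day cap) → +1370 days → 17 October 2030.
Terminal disclaimer: TU-277041 expires on the earlier of 15 July 2030 and 17 October 2030.

July 15, 2030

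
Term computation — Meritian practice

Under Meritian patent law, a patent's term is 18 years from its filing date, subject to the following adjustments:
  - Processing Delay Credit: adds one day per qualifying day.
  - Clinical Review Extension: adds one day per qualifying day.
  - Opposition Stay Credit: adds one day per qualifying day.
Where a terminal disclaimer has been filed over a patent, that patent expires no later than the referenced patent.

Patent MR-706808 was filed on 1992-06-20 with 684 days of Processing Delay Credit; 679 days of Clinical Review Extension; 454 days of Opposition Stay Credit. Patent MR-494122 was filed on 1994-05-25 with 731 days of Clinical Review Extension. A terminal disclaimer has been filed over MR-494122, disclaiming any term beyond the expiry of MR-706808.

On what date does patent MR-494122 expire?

2014-05-26

Natural term of MR-494122:
  Base: filing + 18 years → 25 May 2012.
  Clinical Review Extension: +731 days → 26 May 2014.
Expiry of referenced patent MR-706808:
  Base: filing + 18 years → 20 June 2010.
  Processing Delay Credit: +684 days → 4 May 2012.
  Clinical Review Extension: +679 days → 14 March 2014.
  Opposition Stay Credit: +454 days → 11 June 2015.
Terminal disclaimer: MR-494122 expires on the earlier of 26 May 2014 and 11 June 2015.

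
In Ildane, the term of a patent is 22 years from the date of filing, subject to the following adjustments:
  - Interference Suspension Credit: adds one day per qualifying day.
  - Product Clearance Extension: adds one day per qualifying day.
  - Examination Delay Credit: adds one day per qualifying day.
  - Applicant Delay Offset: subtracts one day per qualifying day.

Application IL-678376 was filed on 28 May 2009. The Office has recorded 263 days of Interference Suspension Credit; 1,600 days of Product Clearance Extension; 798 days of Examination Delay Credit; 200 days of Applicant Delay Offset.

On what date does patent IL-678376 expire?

Base term: filing date + 22 years → 28 May 2031.
Interference Suspension Credit: +263 days → 15 February 2032.
Product Clearance Extension: +1600 days → 3 July 2036.
Examination Delay Credit: +798 days → 9 September 2038.
Applicant Delay Offset: −200 days → 21 February 2038.

February 21, 2038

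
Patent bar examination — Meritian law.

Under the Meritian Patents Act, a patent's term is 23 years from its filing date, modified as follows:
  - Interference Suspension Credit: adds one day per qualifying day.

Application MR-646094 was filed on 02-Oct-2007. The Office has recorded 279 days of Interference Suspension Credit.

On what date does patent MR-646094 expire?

July 8, 2031

Base term: filing date + 23 years → 2 October 2030.
Interference Suspension Credit: +279 days → 8 July 2031.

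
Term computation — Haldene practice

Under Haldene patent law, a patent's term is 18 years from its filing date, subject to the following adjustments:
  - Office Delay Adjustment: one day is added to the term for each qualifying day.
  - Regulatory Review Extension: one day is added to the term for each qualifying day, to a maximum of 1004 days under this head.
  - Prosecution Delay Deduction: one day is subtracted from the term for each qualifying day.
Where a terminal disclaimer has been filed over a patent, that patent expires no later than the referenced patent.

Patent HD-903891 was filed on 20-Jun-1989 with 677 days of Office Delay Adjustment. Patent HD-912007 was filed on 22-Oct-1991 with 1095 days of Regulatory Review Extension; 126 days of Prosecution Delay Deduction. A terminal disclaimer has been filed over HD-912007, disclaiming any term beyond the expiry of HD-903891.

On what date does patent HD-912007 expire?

Natural term of HD-912007:
  Base: filing + 18 years → 22 October 2009.
  Regulatory Review Extension: 1095 days claimed exceeds the 1004-day cap, so +1004 days → 22 July 2012.
  Prosecution Delay Deduction: −126 days → 18 March 2012.
Expiry of referenced patent HD-903891:
  Base: filing + 18 years → 20 June 2007.
  Office Delay Adjustment: +677 days → 27 April 2009.
Terminal disclaimer: HD-912007 expires on the earlier of 18 March 2012 and 27 April 2009.

April 27, 2009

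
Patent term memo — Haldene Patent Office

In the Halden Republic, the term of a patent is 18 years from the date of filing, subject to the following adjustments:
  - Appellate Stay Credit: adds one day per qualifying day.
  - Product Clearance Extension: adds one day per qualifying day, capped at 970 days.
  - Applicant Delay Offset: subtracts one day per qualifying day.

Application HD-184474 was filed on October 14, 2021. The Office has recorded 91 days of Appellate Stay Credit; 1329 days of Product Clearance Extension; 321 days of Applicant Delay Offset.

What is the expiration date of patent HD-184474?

October 23, 2041

Base term: filing date + 18 years → 14 October 2039.
Appellate Stay Credit: +91 days → 13 January 2040.
Product Clearance Extension: 1329 days claimed exceeds the 970-day cap, so +970 days → 9 September 2042.
Applicant Delay Offset: −321 days → 23 October 2041.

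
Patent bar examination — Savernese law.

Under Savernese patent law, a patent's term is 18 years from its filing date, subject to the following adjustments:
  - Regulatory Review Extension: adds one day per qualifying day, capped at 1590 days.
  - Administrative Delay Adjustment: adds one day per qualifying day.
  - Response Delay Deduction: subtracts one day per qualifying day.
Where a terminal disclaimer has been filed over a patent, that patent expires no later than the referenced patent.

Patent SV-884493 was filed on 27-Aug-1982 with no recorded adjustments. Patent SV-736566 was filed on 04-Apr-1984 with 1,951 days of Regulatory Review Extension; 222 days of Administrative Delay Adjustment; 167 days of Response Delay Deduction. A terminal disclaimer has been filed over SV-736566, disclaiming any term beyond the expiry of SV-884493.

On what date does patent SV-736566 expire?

August 27, 2000

Natural term of SV-736566:
  Base: filing + 18 years → 4 April 2002.
  Regulatory Review Extension: 1951 days claimed exceeds the 1590-day cap, so +1590 days → 11 August 2006.
  Administrative Delay Adjustment: +222 days → 21 March 2007.
  Response Delay Deduction: −167 days → 5 October 2006.
Expiry of referenced patent SV-884493:
  Base: filing + 18 years → 27 August 2000.
Terminal disclaimer: SV-736566 expires on the earlier of 5 October 2006 and 27 August 2000.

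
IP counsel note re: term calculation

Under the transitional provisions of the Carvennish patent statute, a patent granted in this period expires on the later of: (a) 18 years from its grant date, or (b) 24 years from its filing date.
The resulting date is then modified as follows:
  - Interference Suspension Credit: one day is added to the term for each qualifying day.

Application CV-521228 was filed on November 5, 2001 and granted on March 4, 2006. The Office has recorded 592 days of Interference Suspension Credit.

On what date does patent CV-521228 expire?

(a) grant + 18 years → 4 March 2024.
(b) filing + 24 years → 5 November 2025.
Later of the two: 5 November 2025.
Interference Suspension Credit: +592 days → 20 June 2027.

2027-06-20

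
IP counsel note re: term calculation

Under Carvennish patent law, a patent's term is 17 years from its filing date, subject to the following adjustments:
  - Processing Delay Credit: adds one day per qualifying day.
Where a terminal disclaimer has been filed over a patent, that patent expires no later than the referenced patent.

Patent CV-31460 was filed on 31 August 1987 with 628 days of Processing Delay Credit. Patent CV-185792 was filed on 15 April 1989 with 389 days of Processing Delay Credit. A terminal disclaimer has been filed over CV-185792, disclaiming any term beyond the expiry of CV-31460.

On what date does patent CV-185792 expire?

May 21, 2006

Natural term of CV-185792:
  Base: filing + 17 years → 15 April 2006.
  Processing Delay Credit: +389 days → 9 May 2007.
Expiry of referenced patent CV-31460:
  Base: filing + 17 years → 31 August 2004.
  Processing Delay Credit: +628 days → 21 May 2006.
Terminal disclaimer: CV-185792 expires on the earlier of 9 May 2007 and 21 May 2006.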